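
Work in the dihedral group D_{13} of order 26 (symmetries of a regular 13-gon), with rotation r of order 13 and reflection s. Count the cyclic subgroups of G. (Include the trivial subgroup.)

15

A cyclic subgroup of order d is generated by each of its φ(d) elements of order d, so the cyclic subgroups of order d number (#elements of order d)/φ(d).
Cyclic subgroups by order — order 1: 1; order 2: 13; order 13: 1.
Total: 15.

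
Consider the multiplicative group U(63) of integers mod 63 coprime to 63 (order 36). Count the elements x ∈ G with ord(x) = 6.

Enumerating element orders in G gives 24 elements of order 6.

24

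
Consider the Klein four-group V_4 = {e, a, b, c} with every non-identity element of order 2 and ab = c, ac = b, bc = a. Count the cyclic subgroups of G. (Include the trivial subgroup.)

4

Each element a generates a cyclic subgroup ⟨a⟩; distinct elements may generate the same one (a cyclic group of order d has φ(d) generators).
Cyclic subgroups by order — order 1: 1; order 2: 3.
Total: 4.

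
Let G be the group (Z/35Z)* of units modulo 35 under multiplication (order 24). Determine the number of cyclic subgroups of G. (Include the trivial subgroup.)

Each element a generates a cyclic subgroup ⟨a⟩; distinct elements may generate the same one (a cyclic group of order d has φ(d) generators).
Cyclic subgroups by order — order 1: 1; order 2: 3; order 3: 1; order 4: 2; order 6: 3; order 12: 2.
Total: 12.

12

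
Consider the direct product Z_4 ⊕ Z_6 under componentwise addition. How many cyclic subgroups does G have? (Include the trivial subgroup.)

12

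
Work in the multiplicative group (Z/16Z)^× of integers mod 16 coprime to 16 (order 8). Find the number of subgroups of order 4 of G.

|G| = 8 and 4 | 8, so subgroups of order 4 are possible by Lagrange.
The subgroups of order 4 are: {1, 3, 9, 11}; {1, 5, 9, 13}; {1, 7, 9, 15}.
So G has 3 subgroups of order 4.

3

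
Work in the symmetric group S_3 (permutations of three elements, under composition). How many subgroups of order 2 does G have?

|G| = 6 and 2 | 6, so subgroups of order 2 are possible by Lagrange.
The subgroups of order 2 are: {e, (1 2)}; {e, (1 3)}; {e, (2 3)}.
So G has 3 subgroups of order 2.

3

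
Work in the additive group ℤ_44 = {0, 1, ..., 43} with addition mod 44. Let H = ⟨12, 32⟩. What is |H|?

11

|⟨12⟩| = 11 and |⟨32⟩| = 11, so |H| is a multiple of lcm(11, 11) = 11 and divides |G| = 44.
Closing under the operation: H = {0, 4, 8, 12, 16, 20, 24, 28, 32, 36, 40}, so |H| = 11.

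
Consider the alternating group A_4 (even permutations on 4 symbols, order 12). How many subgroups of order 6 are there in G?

0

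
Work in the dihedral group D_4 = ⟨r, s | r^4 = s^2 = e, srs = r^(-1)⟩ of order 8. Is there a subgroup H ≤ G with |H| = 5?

5 does not divide |G| = 8, so by Lagrange no subgroup of order 5 exists.

No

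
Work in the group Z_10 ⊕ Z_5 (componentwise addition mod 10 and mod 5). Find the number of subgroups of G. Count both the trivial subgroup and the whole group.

|G| = 50, so by Lagrange every subgroup order divides 50. Divisors: 1, 2, 5, 10, 25, 50.
Subgroups by order — order 1: 1; order 2: 1; order 5: 6; order 10: 6; order 25: 1; order 50: 1.
Total: 1 + 1 + 6 + 6 + 1 + 1 = 16.

16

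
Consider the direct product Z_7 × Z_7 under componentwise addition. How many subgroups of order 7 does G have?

|G| = 49 and 7 | 49, so subgroups of order 7 are possible by Lagrange.
The subgroups of order 7 are: {(0,0), (0,1), (0,2), (0,3), (0,4), (0,5), (0,6)}; {(0,0), (1,0), (2,0), (3,0), (4,0), (5,0), (6,0)}; {(0,0), (1,1), (2,2), (3,3), (4,4), (5,5), (6,6)}; {(0,0), (1,2), (2,4), (3,6), (4,1), (5,3), (6,5)}; … (8 in all).
So G has 8 subgroups of order 7.

8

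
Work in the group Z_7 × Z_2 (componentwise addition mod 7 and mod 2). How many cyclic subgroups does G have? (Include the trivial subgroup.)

A cyclic subgroup of order d is generated by each of its φ(d) elements of order d, so the cyclic subgroups of order d number (#elements of order d)/φ(d).
Cyclic subgroups by order — order 1: 1; order 2: 1; order 7: 1; order 14: 1.
Total: 4.

4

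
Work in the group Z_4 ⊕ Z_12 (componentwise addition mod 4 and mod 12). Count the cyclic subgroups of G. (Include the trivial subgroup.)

20

Each element a generates a cyclic subgroup ⟨a⟩; distinct elements may generate the same one (a cyclic group of order d has φ(d) generators).
Cyclic subgroups by order — order 1: 1; order 2: 3; order 3: 1; order 4: 6; order 6: 3; order 12: 6.
Total: 20.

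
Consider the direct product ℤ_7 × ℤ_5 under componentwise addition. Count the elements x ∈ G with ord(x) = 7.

6

An element (a,b) has order lcm(ord(a), ord(b)); count pairs with lcm equal to 7.
Enumerating gives 6 such elements.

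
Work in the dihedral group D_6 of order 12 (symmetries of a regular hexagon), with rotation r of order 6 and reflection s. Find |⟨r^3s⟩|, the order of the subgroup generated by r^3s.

Computing powers of r^3s: the smallest k with (r^3s)^k = e is k = 2.

2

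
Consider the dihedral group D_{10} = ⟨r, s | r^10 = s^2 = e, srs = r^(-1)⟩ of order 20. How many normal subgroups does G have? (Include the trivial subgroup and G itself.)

G has 22 subgroups. Checking conjugation-invariance by order — order 1: 1/1 normal; order 2: 1/11 normal; order 4: 0/5 normal; order 5: 1/1 normal; order 10: 3/3 normal; order 20: 1/1 normal.
Total normal subgroups: 7.

7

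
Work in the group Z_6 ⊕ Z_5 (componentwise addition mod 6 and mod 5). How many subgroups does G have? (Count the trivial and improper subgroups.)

8

|G| = 30, so by Lagrange every subgroup order divides 30. Divisors: 1, 2, 3, 5, 6, 10, 15, 30.
Subgroups by order — order 1: 1; order 2: 1; order 3: 1; order 5: 1; order 6: 1; order 10: 1; order 15: 1; order 30: 1.
Total: 1 + 1 + 1 + 1 + 1 + 1 + 1 + 1 = 8.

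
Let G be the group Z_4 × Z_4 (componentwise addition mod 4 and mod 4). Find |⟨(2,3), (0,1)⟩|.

8

|⟨(2,3)⟩| = 4 and |⟨(0,1)⟩| = 4, so |H| is a multiple of lcm(4, 4) = 4 and divides |G| = 16.
Closing under the operation: H = {(0,0), (0,1), (0,2), (0,3), (2,0), (2,1), (2,2), (2,3)}, so |H| = 8.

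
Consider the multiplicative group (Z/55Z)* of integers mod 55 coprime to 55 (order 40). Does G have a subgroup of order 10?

10 | 40. A subgroup of order 10 is {1, 4, 9, 14, 16, 26, 31, 34, 36, 49}.

Yes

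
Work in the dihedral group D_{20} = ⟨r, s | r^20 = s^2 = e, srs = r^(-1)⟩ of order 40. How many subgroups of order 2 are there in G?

|G| = 40 and 2 | 40, so subgroups of order 2 are possible by Lagrange.
The subgroups of order 2 are: {e, r^10}; {e, r^10s}; {e, r^11s}; {e, r^12s}; … (21 in all).
So G has 21 subgroups of order 2.

21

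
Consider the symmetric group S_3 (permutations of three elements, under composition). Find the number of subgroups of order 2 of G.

|G| = 6 and 2 | 6, so subgroups of order 2 are possible by Lagrange.
The subgroups of order 2 are: {e, (1 2)}; {e, (1 3)}; {e, (2 3)}.
So G has 3 subgroups of order 2.

3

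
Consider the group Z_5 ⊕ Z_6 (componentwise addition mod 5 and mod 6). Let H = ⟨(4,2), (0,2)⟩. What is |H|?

|⟨(4,2)⟩| = 15 and |⟨(0,2)⟩| = 3, so |H| is a multiple of lcm(15, 3) = 15 and divides |G| = 30.
Closing under the operation: H = {(0,0), (0,2), (0,4), (1,0), (1,2), (1,4), (2,0), (2,2), (2,4), (3,0), (3,2), (3,4), (4,0), (4,2), (4,4)}, so |H| = 15.

15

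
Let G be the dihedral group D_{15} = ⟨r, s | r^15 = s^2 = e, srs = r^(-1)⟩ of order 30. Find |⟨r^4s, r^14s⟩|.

6

|⟨r^4s⟩| = 2 and |⟨r^14s⟩| = 2, so |H| is a multiple of lcm(2, 2) = 2 and divides |G| = 30.
Closing under the operation: H = {e, r^5, r^10, r^4s, r^9s, r^14s}, so |H| = 6.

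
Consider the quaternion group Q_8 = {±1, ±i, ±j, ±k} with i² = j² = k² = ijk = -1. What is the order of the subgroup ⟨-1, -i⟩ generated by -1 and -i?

4

|⟨-1⟩| = 2 and |⟨-i⟩| = 4, so |H| is a multiple of lcm(2, 4) = 4 and divides |G| = 8.
Closing under the operation: H = {1, -1, i, -i}, so |H| = 4.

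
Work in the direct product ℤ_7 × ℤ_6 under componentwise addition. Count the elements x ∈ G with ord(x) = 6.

2

An element (a,b) has order lcm(ord(a), ord(b)); count pairs with lcm equal to 6.
Enumerating gives 2 such elements.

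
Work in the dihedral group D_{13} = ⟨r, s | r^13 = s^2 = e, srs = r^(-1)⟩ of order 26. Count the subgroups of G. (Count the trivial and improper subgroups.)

|G| = 26, so by Lagrange every subgroup order divides 26. Divisors: 1, 2, 13, 26.
Subgroups by order — order 1: 1; order 2: 13; order 13: 1; order 26: 1.
Total: 1 + 13 + 1 + 1 = 16.

16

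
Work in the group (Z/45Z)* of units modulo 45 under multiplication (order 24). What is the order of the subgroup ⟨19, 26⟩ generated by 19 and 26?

4

|⟨19⟩| = 2 and |⟨26⟩| = 2, so |H| is a multiple of lcm(2, 2) = 2 and divides |G| = 24.
Closing under the operation: H = {1, 19, 26, 44}, so |H| = 4.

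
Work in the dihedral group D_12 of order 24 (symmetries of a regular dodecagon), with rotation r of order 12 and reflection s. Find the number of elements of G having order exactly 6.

2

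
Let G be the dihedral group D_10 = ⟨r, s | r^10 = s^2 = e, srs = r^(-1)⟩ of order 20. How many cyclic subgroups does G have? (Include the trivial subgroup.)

Group the elements of G by the cyclic subgroup they generate; each cyclic subgroup of order d accounts for φ(d) elements.
Cyclic subgroups by order — order 1: 1; order 2: 11; order 5: 1; order 10: 1.
Total: 14.

14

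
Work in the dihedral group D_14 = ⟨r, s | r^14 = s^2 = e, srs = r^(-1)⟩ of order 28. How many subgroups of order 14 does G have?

3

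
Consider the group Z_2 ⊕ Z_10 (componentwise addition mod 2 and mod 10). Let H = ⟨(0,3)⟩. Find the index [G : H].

|⟨(0,3)⟩| = 10 and |G| = 20.
By Lagrange, [G : H] = |G|/|H| = 20/10 = 2.

2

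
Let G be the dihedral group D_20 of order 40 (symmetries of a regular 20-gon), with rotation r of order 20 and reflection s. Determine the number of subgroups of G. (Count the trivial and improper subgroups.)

|G| = 40, so by Lagrange every subgroup order divides 40. Divisors: 1, 2, 4, 5, 8, 10, 20, 40.
Subgroups by order — order 1: 1; order 2: 21; order 4: 11; order 5: 1; order 8: 5; order 10: 5; order 20: 3; order 40: 1.
Total: 1 + 21 + 11 + 1 + 5 + 5 + 3 + 1 = 48.

48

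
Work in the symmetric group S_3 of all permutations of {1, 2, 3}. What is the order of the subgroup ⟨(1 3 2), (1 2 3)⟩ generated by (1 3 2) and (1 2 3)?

3

|⟨(1 3 2)⟩| = 3 and |⟨(1 2 3)⟩| = 3, so |H| is a multiple of lcm(3, 3) = 3 and divides |G| = 6.
Closing under the operation: H = {e, (1 2 3), (1 3 2)}, so |H| = 3.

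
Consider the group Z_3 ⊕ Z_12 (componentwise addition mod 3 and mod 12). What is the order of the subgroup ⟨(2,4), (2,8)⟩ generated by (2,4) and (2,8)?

|⟨(2,4)⟩| = 3 and |⟨(2,8)⟩| = 3, so |H| is a multiple of lcm(3, 3) = 3 and divides |G| = 36.
Closing under the operation: H = {(0,0), (0,4), (0,8), (1,0), (1,4), (1,8), (2,0), (2,4), (2,8)}, so |H| = 9.

9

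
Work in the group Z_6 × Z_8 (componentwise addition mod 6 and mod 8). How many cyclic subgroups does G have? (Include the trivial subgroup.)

16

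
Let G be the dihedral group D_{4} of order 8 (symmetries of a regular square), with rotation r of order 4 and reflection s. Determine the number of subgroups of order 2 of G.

5

|G| = 8 and 2 | 8, so subgroups of order 2 are possible by Lagrange.
The subgroups of order 2 are: {e, r^2}; {e, r^2s}; {e, r^3s}; {e, rs}; … (5 in all).
So G has 5 subgroups of order 2.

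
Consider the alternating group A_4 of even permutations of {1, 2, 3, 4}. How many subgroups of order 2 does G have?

3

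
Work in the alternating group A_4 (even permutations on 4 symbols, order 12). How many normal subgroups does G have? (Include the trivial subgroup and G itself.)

3

G has 10 subgroups. Checking conjugation-invariance by order — order 1: 1/1 normal; order 2: 0/3 normal; order 3: 0/4 normal; order 4: 1/1 normal; order 12: 1/1 normal.
Total normal subgroups: 3.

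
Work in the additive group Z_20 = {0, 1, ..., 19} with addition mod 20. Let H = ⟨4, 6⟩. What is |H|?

|⟨4⟩| = 5 and |⟨6⟩| = 10, so |H| is a multiple of lcm(5, 10) = 10 and divides |G| = 20.
Closing under the operation: H = {0, 2, 4, 6, 8, 10, 12, 14, 16, 18}, so |H| = 10.

10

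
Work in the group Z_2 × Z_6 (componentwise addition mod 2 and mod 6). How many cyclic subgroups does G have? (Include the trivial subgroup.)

8

A cyclic subgroup of order d is generated by each of its φ(d) elements of order d, so the cyclic subgroups of order d number (#elements of order d)/φ(d).
Cyclic subgroups by order — order 1: 1; order 2: 3; order 3: 1; order 6: 3.
Total: 8.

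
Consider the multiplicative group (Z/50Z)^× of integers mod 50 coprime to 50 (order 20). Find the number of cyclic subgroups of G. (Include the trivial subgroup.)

A cyclic subgroup of order d is generated by each of its φ(d) elements of order d, so the cyclic subgroups of order d number (#elements of order d)/φ(d).
Cyclic subgroups by order — order 1: 1; order 2: 1; order 4: 1; order 5: 1; order 10: 1; order 20: 1.
Total: 6.

6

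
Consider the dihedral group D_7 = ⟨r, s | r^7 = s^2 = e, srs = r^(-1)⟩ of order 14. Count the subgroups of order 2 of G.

7

|G| = 14 and 2 | 14, so subgroups of order 2 are possible by Lagrange.
The subgroups of order 2 are: {e, r^2s}; {e, r^3s}; {e, r^4s}; {e, r^5s}; … (7 in all).
So G has 7 subgroups of order 2.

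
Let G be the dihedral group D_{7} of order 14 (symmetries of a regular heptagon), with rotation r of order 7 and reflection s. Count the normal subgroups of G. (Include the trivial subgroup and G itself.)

3

G has 10 subgroups. Checking conjugation-invariance by order — order 1: 1/1 normal; order 2: 0/7 normal; order 7: 1/1 normal; order 14: 1/1 normal.
Total normal subgroups: 3.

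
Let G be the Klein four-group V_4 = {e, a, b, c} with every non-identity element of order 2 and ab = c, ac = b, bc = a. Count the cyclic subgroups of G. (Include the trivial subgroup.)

A cyclic subgroup of order d is generated by each of its φ(d) elements of order d, so the cyclic subgroups of order d number (#elements of order d)/φ(d).
Cyclic subgroups by order — order 1: 1; order 2: 3.
Total: 4.

4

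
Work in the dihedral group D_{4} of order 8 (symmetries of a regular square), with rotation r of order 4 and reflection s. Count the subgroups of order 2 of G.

5

|G| = 8 and 2 | 8, so subgroups of order 2 are possible by Lagrange.
The subgroups of order 2 are: {e, r^2}; {e, r^2s}; {e, r^3s}; {e, rs}; … (5 in all).
So G has 5 subgroups of order 2.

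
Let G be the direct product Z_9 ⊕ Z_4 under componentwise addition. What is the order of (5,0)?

The order of (5,0) in Z_9 × Z_4 is lcm(ord(5) in Z_9, ord(0) in Z_4).
ord(5) = 9 and ord(0) = 1, so |⟨(5,0)⟩| = lcm(9, 1) = 9.

9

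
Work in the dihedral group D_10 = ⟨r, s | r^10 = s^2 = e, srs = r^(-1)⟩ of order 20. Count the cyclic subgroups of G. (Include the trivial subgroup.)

14

A cyclic subgroup of order d is generated by each of its φ(d) elements of order d, so the cyclic subgroups of order d number (#elements of order d)/φ(d).
Cyclic subgroups by order — order 1: 1; order 2: 11; order 5: 1; order 10: 1.
Total: 14.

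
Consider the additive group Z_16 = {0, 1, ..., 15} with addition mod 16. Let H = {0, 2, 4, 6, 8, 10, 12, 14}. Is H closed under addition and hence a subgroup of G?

|H| = 8 divides |G| = 16, consistent with Lagrange.
H contains the identity, every element's inverse is in H, and H is closed under +: it is a subgroup.
In fact H = ⟨2⟩.

Yes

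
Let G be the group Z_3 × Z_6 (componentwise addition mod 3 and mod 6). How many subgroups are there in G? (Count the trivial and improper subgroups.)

12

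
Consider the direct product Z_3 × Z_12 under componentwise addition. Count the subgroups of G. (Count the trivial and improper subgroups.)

|G| = 36, so by Lagrange every subgroup order divides 36. Divisors: 1, 2, 3, 4, 6, 9, 12, 18, 36.
Subgroups by order — order 1: 1; order 2: 1; order 3: 4; order 4: 1; order 6: 4; order 9: 1; order 12: 4; order 18: 1; order 36: 1.
Total: 1 + 1 + 4 + 1 + 4 + 1 + 4 + 1 + 1 = 18.

18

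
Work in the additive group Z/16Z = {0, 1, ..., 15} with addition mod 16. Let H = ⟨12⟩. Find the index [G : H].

4

|⟨12⟩| = 4 and |G| = 16.
By Lagrange, [G : H] = |G|/|H| = 16/4 = 4.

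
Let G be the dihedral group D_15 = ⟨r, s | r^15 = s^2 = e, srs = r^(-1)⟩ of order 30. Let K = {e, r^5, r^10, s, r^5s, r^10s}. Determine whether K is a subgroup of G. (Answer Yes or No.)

|K| = 6 divides |G| = 30, consistent with Lagrange.
K contains the identity, every element's inverse is in K, and K is closed under ·: it is a subgroup.

Yes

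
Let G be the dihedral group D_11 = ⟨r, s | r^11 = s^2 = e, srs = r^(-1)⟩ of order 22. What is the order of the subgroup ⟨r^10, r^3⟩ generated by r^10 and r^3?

11

|⟨r^10⟩| = 11 and |⟨r^3⟩| = 11, so |H| is a multiple of lcm(11, 11) = 11 and divides |G| = 22.
Closing under the operation: H = {e, r, r^2, r^3, r^4, r^5, r^6, r^7, r^8, r^9, r^10}, so |H| = 11.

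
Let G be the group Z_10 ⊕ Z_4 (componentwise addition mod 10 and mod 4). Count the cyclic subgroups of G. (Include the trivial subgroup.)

Group the elements of G by the cyclic subgroup they generate; each cyclic subgroup of order d accounts for φ(d) elements.
Cyclic subgroups by order — order 1: 1; order 2: 3; order 4: 2; order 5: 1; order 10: 3; order 20: 2.
Total: 12.

12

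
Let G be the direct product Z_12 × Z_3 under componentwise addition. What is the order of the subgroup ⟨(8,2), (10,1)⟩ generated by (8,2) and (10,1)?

6

|⟨(8,2)⟩| = 3 and |⟨(10,1)⟩| = 6, so |H| is a multiple of lcm(3, 6) = 6 and divides |G| = 36.
Closing under the operation: H = {(0,0), (2,2), (4,1), (6,0), (8,2), (10,1)}, so |H| = 6.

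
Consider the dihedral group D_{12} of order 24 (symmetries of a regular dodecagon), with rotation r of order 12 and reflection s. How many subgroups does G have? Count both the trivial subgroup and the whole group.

|G| = 24, so by Lagrange every subgroup order divides 24. Divisors: 1, 2, 3, 4, 6, 8, 12, 24.
Subgroups by order — order 1: 1; order 2: 13; order 3: 1; order 4: 7; order 6: 5; order 8: 3; order 12: 3; order 24: 1.
Total: 1 + 13 + 1 + 7 + 5 + 3 + 3 + 1 = 34.

34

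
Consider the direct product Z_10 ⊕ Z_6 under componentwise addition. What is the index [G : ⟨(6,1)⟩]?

|⟨(6,1)⟩| = 30 and |G| = 60.
By Lagrange, [G : H] = |G|/|H| = 60/30 = 2.

2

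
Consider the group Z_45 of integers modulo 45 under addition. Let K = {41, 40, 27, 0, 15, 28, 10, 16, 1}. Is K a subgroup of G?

No

1 ∈ K but its inverse 44 ∉ K, so K is not a subgroup.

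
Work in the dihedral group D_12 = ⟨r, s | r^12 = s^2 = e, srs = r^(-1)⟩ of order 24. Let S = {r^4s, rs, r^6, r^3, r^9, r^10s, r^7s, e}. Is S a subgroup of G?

Yes

|S| = 8 divides |G| = 24, consistent with Lagrange.
S contains the identity, every element's inverse is in S, and S is closed under ·: it is a subgroup.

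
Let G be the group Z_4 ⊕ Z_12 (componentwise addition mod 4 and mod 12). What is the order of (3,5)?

12

The order of (3,5) in Z_4 × Z_12 is lcm(ord(3) in Z_4, ord(5) in Z_12).
ord(3) = 4 and ord(5) = 12, so |⟨(3,5)⟩| = lcm(4, 12) = 12.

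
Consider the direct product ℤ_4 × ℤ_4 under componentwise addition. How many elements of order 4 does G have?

12

An element (a,b) has order lcm(ord(a), ord(b)); count pairs with lcm equal to 4.
Enumerating gives 12 such elements.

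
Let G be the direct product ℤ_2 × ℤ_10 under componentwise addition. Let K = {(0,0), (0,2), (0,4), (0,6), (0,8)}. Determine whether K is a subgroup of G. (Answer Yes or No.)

Yes

|K| = 5 divides |G| = 20, consistent with Lagrange.
K contains the identity, every element's inverse is in K, and K is closed under +: it is a subgroup.
In fact K = ⟨(0,2)⟩.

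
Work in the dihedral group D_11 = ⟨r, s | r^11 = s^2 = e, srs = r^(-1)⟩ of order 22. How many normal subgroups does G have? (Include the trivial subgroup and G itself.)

3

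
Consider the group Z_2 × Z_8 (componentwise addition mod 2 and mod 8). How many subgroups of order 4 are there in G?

|G| = 16 and 4 | 16, so subgroups of order 4 are possible by Lagrange.
The subgroups of order 4 are: {(0,0), (0,2), (0,4), (0,6)}; {(0,0), (0,4), (1,0), (1,4)}; {(0,0), (0,4), (1,2), (1,6)}.
So G has 3 subgroups of order 4.

3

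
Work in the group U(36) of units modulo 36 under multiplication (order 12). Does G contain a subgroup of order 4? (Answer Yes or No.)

4 | 12. A subgroup of order 4 is {1, 17, 19, 35}.

Yes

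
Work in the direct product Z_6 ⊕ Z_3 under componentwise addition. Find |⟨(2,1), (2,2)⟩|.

9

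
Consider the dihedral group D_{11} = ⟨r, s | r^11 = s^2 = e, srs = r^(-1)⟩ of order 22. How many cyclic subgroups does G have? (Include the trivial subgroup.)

Group the elements of G by the cyclic subgroup they generate; each cyclic subgroup of order d accounts for φ(d) elements.
Cyclic subgroups by order — order 1: 1; order 2: 11; order 11: 1.
Total: 13.

13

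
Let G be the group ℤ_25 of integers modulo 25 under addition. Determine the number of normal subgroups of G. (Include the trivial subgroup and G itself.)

3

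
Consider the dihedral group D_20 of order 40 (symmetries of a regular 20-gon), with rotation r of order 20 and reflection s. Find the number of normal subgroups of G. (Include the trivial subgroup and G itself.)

G has 48 subgroups. Checking conjugation-invariance by order — order 1: 1/1 normal; order 2: 1/21 normal; order 4: 1/11 normal; order 5: 1/1 normal; order 8: 0/5 normal; order 10: 1/5 normal; order 20: 3/3 normal; order 40: 1/1 normal.
Total normal subgroups: 9.

9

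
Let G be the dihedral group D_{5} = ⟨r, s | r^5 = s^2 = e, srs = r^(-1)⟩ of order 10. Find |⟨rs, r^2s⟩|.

|⟨rs⟩| = 2 and |⟨r^2s⟩| = 2, so |H| is a multiple of lcm(2, 2) = 2 and divides |G| = 10.
Closing {rs, r^2s} under the group operation gives all of G, so |H| = 10.

10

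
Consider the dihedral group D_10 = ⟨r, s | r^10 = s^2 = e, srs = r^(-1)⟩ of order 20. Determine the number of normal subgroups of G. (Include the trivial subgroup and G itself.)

G has 22 subgroups. Checking conjugation-invariance by order — order 1: 1/1 normal; order 2: 1/11 normal; order 4: 0/5 normal; order 5: 1/1 normal; order 10: 3/3 normal; order 20: 1/1 normal.
Total normal subgroups: 7.

7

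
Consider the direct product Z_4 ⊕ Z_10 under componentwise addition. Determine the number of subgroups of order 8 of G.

|G| = 40 and 8 | 40, so subgroups of order 8 are possible by Lagrange.
The subgroups of order 8 are: {(0,0), (0,5), (1,0), (1,5), (2,0), (2,5), (3,0), (3,5)}.
So G has 1 subgroup of order 8.

1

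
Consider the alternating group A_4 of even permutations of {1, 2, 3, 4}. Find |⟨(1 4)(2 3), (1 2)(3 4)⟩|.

4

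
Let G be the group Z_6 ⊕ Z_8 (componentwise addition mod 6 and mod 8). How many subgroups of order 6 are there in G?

|G| = 48 and 6 | 48, so subgroups of order 6 are possible by Lagrange.
The subgroups of order 6 are: {(0,0), (0,4), (2,0), (2,4), (4,0), (4,4)}; {(0,0), (1,0), (2,0), (3,0), (4,0), (5,0)}; {(0,0), (1,4), (2,0), (3,4), (4,0), (5,4)}.
So G has 3 subgroups of order 6.

3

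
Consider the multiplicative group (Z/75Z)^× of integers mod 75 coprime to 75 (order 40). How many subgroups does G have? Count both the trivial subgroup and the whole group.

16

|G| = 40, so by Lagrange every subgroup order divides 40. Divisors: 1, 2, 4, 5, 8, 10, 20, 40.
Subgroups by order — order 1: 1; order 2: 3; order 4: 3; order 5: 1; order 8: 1; order 10: 3; order 20: 3; order 40: 1.
Total: 1 + 3 + 3 + 1 + 1 + 3 + 3 + 1 = 16.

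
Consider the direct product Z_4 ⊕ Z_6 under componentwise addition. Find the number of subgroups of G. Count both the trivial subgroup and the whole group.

|G| = 24, so by Lagrange every subgroup order divides 24. Divisors: 1, 2, 3, 4, 6, 8, 12, 24.
Subgroups by order — order 1: 1; order 2: 3; order 3: 1; order 4: 3; order 6: 3; order 8: 1; order 12: 3; order 24: 1.
Total: 1 + 3 + 1 + 3 + 3 + 1 + 3 + 1 = 16.

16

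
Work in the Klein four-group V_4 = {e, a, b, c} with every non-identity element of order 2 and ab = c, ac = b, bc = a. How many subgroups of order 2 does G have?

|G| = 4 and 2 | 4, so subgroups of order 2 are possible by Lagrange.
The subgroups of order 2 are: {e, a}; {e, b}; {e, c}.
So G has 3 subgroups of order 2.

3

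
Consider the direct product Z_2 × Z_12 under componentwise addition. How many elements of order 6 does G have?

An element (a,b) has order lcm(ord(a), ord(b)); count pairs with lcm equal to 6.
Enumerating gives 6 such elements.

6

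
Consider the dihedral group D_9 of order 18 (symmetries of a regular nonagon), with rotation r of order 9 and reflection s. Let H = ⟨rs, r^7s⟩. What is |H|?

6

|⟨rs⟩| = 2 and |⟨r^7s⟩| = 2, so |H| is a multiple of lcm(2, 2) = 2 and divides |G| = 18.
Closing under the operation: H = {e, r^3, r^6, rs, r^4s, r^7s}, so |H| = 6.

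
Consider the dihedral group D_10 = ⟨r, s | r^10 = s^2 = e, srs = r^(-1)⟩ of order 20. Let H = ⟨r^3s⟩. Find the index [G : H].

10

|⟨r^3s⟩| = 2 and |G| = 20.
By Lagrange, [G : H] = |G|/|H| = 20/2 = 10.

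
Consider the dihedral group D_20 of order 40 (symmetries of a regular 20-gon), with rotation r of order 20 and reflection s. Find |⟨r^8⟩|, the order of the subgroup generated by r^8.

5

Computing powers of r^8: the smallest k with (r^8)^k = e is k = 5.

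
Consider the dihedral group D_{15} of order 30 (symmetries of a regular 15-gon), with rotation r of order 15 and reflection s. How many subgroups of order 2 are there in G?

|G| = 30 and 2 | 30, so subgroups of order 2 are possible by Lagrange.
The subgroups of order 2 are: {e, r^10s}; {e, r^11s}; {e, r^12s}; {e, r^13s}; … (15 in all).
So G has 15 subgroups of order 2.

15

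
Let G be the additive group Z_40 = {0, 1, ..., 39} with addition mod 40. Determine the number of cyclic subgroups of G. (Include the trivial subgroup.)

8

A cyclic subgroup of order d is generated by each of its φ(d) elements of order d, so the cyclic subgroups of order d number (#elements of order d)/φ(d).
Cyclic subgroups by order — order 1: 1; order 2: 1; order 4: 1; order 5: 1; order 8: 1; order 10: 1; order 20: 1; order 40: 1.
Total: 8.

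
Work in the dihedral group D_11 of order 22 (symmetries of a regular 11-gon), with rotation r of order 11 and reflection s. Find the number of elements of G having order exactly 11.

10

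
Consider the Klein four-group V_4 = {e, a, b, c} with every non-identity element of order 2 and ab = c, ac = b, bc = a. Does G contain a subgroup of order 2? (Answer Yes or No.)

2 | 4. A subgroup of order 2 is {e, a}.

Yes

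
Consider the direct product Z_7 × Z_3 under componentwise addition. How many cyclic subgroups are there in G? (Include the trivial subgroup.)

4

Each element a generates a cyclic subgroup ⟨a⟩; distinct elements may generate the same one (a cyclic group of order d has φ(d) generators).
Cyclic subgroups by order — order 1: 1; order 3: 1; order 7: 1; order 21: 1.
Total: 4.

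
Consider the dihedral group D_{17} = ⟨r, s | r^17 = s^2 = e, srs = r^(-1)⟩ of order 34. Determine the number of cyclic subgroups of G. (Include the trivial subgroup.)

19

Group the elements of G by the cyclic subgroup they generate; each cyclic subgroup of order d accounts for φ(d) elements.
Cyclic subgroups by order — order 1: 1; order 2: 17; order 17: 1.
Total: 19.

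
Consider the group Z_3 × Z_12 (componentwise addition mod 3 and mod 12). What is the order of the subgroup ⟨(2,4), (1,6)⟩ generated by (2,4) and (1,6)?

18

|⟨(2,4)⟩| = 3 and |⟨(1,6)⟩| = 6, so |H| is a multiple of lcm(3, 6) = 6 and divides |G| = 36.
Closing under the operation: H = {(0,0), (0,2), (0,4), (0,6), (0,8), (0,10), (1,0), (1,2), (1,4), (1,6), (1,8), (1,10), (2,0), (2,2), (2,4), (2,6), (2,8), (2,10)}, so |H| = 18.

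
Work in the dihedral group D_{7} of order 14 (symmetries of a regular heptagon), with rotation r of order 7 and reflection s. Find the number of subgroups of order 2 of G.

|G| = 14 and 2 | 14, so subgroups of order 2 are possible by Lagrange.
The subgroups of order 2 are: {e, r^2s}; {e, r^3s}; {e, r^4s}; {e, r^5s}; … (7 in all).
So G has 7 subgroups of order 2.

7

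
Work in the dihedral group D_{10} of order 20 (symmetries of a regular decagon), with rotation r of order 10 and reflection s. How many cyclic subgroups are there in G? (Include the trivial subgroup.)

14

Each element a generates a cyclic subgroup ⟨a⟩; distinct elements may generate the same one (a cyclic group of order d has φ(d) generators).
Cyclic subgroups by order — order 1: 1; order 2: 11; order 5: 1; order 10: 1.
Total: 14.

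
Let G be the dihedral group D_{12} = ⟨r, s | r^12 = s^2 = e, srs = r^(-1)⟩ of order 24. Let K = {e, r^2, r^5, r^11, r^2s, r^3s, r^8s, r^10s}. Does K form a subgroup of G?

No

r^11 ∈ K but its inverse r ∉ K, so K is not a subgroup.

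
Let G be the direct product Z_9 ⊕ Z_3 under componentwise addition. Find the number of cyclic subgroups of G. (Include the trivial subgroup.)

8

Each element a generates a cyclic subgroup ⟨a⟩; distinct elements may generate the same one (a cyclic group of order d has φ(d) generators).
Cyclic subgroups by order — order 1: 1; order 3: 4; order 9: 3.
Total: 8.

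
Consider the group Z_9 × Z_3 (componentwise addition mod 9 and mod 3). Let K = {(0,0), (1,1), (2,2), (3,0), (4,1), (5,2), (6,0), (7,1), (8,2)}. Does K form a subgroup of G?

|K| = 9 divides |G| = 27, consistent with Lagrange.
K contains the identity, every element's inverse is in K, and K is closed under +: it is a subgroup.
In fact K = ⟨(7,1)⟩.

Yes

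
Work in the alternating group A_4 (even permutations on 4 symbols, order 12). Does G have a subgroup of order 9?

No

9 does not divide |G| = 12, so by Lagrange no subgroup of order 9 exists.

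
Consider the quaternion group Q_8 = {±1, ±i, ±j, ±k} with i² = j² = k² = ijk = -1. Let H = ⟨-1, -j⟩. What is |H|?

4

|⟨-1⟩| = 2 and |⟨-j⟩| = 4, so |H| is a multiple of lcm(2, 4) = 4 and divides |G| = 8.
Closing under the operation: H = {1, -1, j, -j}, so |H| = 4.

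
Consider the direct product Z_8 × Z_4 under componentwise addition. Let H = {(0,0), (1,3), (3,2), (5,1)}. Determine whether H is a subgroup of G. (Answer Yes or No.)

No

(3,2) ∈ H but its inverse (5,2) ∉ H, so H is not a subgroup.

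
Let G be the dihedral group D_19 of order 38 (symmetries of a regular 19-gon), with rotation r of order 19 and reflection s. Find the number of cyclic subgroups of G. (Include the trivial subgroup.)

21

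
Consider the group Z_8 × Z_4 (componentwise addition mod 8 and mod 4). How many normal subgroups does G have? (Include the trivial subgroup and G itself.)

22

G is abelian, so every subgroup is normal.
G has 22 subgroups in total, hence 22 normal subgroups.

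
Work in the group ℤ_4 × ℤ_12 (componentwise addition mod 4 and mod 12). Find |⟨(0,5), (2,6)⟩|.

24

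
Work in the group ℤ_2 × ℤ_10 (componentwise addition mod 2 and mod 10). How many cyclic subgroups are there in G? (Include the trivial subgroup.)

8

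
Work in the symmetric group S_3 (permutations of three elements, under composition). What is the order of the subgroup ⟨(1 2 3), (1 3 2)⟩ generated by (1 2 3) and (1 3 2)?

3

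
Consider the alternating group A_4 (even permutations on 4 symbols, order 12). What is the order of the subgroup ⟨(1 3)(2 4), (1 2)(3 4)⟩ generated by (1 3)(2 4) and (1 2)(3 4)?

|⟨(1 3)(2 4)⟩| = 2 and |⟨(1 2)(3 4)⟩| = 2, so |H| is a multiple of lcm(2, 2) = 2 and divides |G| = 12.
Closing under the operation: H = {e, (1 2)(3 4), (1 3)(2 4), (1 4)(2 3)}, so |H| = 4.

4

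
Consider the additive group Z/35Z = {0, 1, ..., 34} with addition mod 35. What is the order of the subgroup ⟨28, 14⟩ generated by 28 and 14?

|⟨28⟩| = 5 and |⟨14⟩| = 5, so |H| is a multiple of lcm(5, 5) = 5 and divides |G| = 35.
Closing under the operation: H = {0, 7, 14, 21, 28}, so |H| = 5.

5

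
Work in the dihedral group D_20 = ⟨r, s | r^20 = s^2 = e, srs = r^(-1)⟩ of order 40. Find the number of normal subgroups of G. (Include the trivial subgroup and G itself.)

9

G has 48 subgroups. Checking conjugation-invariance by order — order 1: 1/1 normal; order 2: 1/21 normal; order 4: 1/11 normal; order 5: 1/1 normal; order 8: 0/5 normal; order 10: 1/5 normal; order 20: 3/3 normal; order 40: 1/1 normal.
Total normal subgroups: 9.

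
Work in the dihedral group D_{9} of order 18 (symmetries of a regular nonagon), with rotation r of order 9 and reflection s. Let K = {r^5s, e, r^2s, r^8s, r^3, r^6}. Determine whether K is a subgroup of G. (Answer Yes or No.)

Yes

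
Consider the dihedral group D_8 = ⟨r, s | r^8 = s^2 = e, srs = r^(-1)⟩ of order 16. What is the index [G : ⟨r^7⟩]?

2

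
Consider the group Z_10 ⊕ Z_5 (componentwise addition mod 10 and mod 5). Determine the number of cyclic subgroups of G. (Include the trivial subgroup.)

A cyclic subgroup of order d is generated by each of its φ(d) elements of order d, so the cyclic subgroups of order d number (#elements of order d)/φ(d).
Cyclic subgroups by order — order 1: 1; order 2: 1; order 5: 6; order 10: 6.
Total: 14.

14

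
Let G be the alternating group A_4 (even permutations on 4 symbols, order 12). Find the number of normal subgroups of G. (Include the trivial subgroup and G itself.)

3

G has 10 subgroups. Checking conjugation-invariance by order — order 1: 1/1 normal; order 2: 0/3 normal; order 3: 0/4 normal; order 4: 1/1 normal; order 12: 1/1 normal.
Total normal subgroups: 3.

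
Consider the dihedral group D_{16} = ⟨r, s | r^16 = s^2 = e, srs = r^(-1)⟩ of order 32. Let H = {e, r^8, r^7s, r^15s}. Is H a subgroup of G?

Yes

|H| = 4 divides |G| = 32, consistent with Lagrange.
H contains the identity, every element's inverse is in H, and H is closed under ·: it is a subgroup.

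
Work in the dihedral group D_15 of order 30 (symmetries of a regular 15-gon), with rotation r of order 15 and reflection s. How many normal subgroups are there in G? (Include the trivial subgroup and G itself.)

G has 28 subgroups. Checking conjugation-invariance by order — order 1: 1/1 normal; order 2: 0/15 normal; order 3: 1/1 normal; order 5: 1/1 normal; order 6: 0/5 normal; order 10: 0/3 normal; order 15: 1/1 normal; order 30: 1/1 normal.
Total normal subgroups: 5.

5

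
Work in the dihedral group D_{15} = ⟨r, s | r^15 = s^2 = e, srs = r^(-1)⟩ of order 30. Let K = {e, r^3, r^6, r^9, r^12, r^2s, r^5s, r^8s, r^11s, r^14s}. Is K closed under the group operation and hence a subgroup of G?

Yes

|K| = 10 divides |G| = 30, consistent with Lagrange.
K contains the identity, every element's inverse is in K, and K is closed under ·: it is a subgroup.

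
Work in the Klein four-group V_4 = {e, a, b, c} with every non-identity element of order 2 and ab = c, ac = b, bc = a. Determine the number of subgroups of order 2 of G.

|G| = 4 and 2 | 4, so subgroups of order 2 are possible by Lagrange.
The subgroups of order 2 are: {e, a}; {e, b}; {e, c}.
So G has 3 subgroups of order 2.

3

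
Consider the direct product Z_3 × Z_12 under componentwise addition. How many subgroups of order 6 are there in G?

|G| = 36 and 6 | 36, so subgroups of order 6 are possible by Lagrange.
The subgroups of order 6 are: {(0,0), (0,2), (0,4), (0,6), (0,8), (0,10)}; {(0,0), (0,6), (1,0), (1,6), (2,0), (2,6)}; {(0,0), (0,6), (1,4), (1,10), (2,2), (2,8)}; {(0,0), (0,6), (1,2), (1,8), (2,4), (2,10)}.
So G has 4 subgroups of order 6.

4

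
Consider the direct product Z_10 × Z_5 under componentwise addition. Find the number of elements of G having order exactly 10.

An element (a,b) has order lcm(ord(a), ord(b)); count pairs with lcm equal to 10.
Enumerating gives 24 such elements.

24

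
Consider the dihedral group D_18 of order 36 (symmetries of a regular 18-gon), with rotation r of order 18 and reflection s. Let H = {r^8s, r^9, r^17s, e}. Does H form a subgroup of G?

Yes

|H| = 4 divides |G| = 36, consistent with Lagrange.
H contains the identity, every element's inverse is in H, and H is closed under ·: it is a subgroup.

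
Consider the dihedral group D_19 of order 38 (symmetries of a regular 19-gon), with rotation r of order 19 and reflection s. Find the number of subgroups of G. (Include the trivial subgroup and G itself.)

22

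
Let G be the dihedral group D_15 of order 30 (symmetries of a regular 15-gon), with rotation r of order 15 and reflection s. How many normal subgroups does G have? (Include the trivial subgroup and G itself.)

G has 28 subgroups. Checking conjugation-invariance by order — order 1: 1/1 normal; order 2: 0/15 normal; order 3: 1/1 normal; order 5: 1/1 normal; order 6: 0/5 normal; order 10: 0/3 normal; order 15: 1/1 normal; order 30: 1/1 normal.
Total normal subgroups: 5.

5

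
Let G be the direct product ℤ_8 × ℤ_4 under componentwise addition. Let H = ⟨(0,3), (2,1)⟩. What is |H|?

|⟨(0,3)⟩| = 4 and |⟨(2,1)⟩| = 4, so |H| is a multiple of lcm(4, 4) = 4 and divides |G| = 32.
Closing under the operation: H = {(0,0), (0,1), (0,2), (0,3), (2,0), (2,1), (2,2), (2,3), (4,0), (4,1), (4,2), (4,3), (6,0), (6,1), (6,2), (6,3)}, so |H| = 16.

16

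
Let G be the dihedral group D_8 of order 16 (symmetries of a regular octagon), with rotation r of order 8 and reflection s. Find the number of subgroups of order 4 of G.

5

|G| = 16 and 4 | 16, so subgroups of order 4 are possible by Lagrange.
The subgroups of order 4 are: {e, r^2, r^4, r^6}; {e, r^4, r^2s, r^6s}; {e, r^4, r^3s, r^7s}; {e, r^4, s, r^4s}; … (5 in all).
So G has 5 subgroups of order 4.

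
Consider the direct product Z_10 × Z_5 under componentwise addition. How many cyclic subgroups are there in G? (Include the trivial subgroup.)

A cyclic subgroup of order d is generated by each of its φ(d) elements of order d, so the cyclic subgroups of order d number (#elements of order d)/φ(d).
Cyclic subgroups by order — order 1: 1; order 2: 1; order 5: 6; order 10: 6.
Total: 14.

14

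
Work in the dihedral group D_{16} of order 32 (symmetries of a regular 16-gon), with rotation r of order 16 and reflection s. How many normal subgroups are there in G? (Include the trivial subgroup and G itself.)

G has 36 subgroups. Checking conjugation-invariance by order — order 1: 1/1 normal; order 2: 1/17 normal; order 4: 1/9 normal; order 8: 1/5 normal; order 16: 3/3 normal; order 32: 1/1 normal.
Total normal subgroups: 8.

8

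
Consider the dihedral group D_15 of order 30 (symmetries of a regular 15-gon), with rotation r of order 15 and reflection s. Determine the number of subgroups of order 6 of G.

5

|G| = 30 and 6 | 30, so subgroups of order 6 are possible by Lagrange.
The subgroups of order 6 are: {e, r^5, r^10, s, r^5s, r^10s}; {e, r^5, r^10, rs, r^6s, r^11s}; {e, r^5, r^10, r^2s, r^7s, r^12s}; {e, r^5, r^10, r^3s, r^8s, r^13s}; … (5 in all).
So G has 5 subgroups of order 6.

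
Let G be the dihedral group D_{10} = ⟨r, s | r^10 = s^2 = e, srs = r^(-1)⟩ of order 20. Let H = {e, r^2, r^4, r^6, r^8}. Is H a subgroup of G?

|H| = 5 divides |G| = 20, consistent with Lagrange.
H contains the identity, every element's inverse is in H, and H is closed under ·: it is a subgroup.
In fact H = ⟨r^4⟩.

Yes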